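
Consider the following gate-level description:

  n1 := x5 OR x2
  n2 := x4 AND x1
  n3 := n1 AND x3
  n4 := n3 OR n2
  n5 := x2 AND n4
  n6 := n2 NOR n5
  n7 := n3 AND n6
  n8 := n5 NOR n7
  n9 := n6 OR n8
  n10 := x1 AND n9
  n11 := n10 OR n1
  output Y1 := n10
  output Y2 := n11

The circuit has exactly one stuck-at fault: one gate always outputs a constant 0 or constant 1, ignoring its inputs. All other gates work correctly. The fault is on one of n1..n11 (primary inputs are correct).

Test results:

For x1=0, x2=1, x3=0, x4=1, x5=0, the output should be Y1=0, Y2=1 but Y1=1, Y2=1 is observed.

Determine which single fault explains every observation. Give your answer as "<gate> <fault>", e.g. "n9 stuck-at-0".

Fault-free values for test 1 (x1=0, x2=1, x3=0, x4=1, x5=0): n1=1, n2=0, n3=0, n4=0, n5=0, n6=1, n7=0, n8=1, n9=1, n10=0, n11=1, giving Y1=0, Y2=1. Observed Y1=1, Y2=1.
Test 1: faults giving observed Y1=1, Y2=1 are {n10 stuck-at-1}.
Only n10 stuck-at-1 is consistent with every test.

n10 stuck-at-1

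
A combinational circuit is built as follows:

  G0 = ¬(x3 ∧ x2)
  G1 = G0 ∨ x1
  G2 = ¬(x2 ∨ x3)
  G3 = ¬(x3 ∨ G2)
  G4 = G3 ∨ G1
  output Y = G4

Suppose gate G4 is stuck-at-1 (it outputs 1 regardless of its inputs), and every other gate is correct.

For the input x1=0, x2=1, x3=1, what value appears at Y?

1

Propagate with G4 forced: G0=0, G1=0, G2=0, G3=0, G4=1 [stuck-at-1].
So Y = 1. (Without the fault it would be 0.)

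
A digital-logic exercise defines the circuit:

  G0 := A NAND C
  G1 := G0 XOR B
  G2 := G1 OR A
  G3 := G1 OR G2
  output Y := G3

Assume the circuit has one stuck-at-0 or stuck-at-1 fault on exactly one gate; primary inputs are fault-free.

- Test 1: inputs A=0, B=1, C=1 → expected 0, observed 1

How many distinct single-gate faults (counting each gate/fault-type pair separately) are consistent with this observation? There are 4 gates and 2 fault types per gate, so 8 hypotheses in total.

4

Fault-free: G0=1, G1=0, G2=0, G3=0 → 0. Observed 1.
  G0 stuck-at-0: output 1 ✓
  G0 stuck-at-1: output 0 ✗
  G1 stuck-at-0: output 0 ✗
  G1 stuck-at-1: output 1 ✓
  G2 stuck-at-0: output 0 ✗
  G2 stuck-at-1: output 1 ✓
  G3 stuck-at-0: output 0 ✗
  G3 stuck-at-1: output 1 ✓
Consistent faults: {G0 stuck-at-0, G1 stuck-at-1, G2 stuck-at-1, G3 stuck-at-1} — 4 in all.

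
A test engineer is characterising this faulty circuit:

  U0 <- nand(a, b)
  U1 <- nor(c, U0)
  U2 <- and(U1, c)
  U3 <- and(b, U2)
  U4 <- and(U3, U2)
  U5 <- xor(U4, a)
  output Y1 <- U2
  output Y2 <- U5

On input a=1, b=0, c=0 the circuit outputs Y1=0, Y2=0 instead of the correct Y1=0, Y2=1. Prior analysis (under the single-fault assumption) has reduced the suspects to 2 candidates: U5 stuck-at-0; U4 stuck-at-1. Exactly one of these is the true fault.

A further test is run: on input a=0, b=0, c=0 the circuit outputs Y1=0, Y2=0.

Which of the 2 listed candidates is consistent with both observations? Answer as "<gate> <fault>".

U5 stuck-at-0

Evaluate each candidate on input a=0, b=0, c=0:
  U5 stuck-at-0: U0=1, U1=0, U2=0, U3=0, U4=0, U5=0 [stuck-at-0] → Y1=0, Y2=0 — matches
  U4 stuck-at-1: U0=1, U1=0, U2=0, U3=0, U4=1 [stuck-at-1], U5=1 → Y1=0, Y2=1 — eliminated
Only U5 stuck-at-0 reproduces the observed Y1=0, Y2=0.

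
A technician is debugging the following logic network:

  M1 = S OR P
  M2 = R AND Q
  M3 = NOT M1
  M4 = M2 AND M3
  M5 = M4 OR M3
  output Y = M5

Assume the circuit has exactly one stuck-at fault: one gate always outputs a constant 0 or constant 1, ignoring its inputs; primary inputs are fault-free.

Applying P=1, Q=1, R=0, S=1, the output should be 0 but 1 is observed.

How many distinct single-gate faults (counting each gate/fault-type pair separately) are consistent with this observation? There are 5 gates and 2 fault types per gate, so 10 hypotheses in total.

Fault-free: M1=1, M2=0, M3=0, M4=0, M5=0 → 0. Observed 1.
  M1 stuck-at-0: output 1 ✓
  M1 stuck-at-1: output 0 ✗
  M2 stuck-at-0: output 0 ✗
  M2 stuck-at-1: output 0 ✗
  M3 stuck-at-0: output 0 ✗
  M3 stuck-at-1: output 1 ✓
  M4 stuck-at-0: output 0 ✗
  M4 stuck-at-1: output 1 ✓
  M5 stuck-at-0: output 0 ✗
  M5 stuck-at-1: output 1 ✓
Consistent faults: {M1 stuck-at-0, M3 stuck-at-1, M4 stuck-at-1, M5 stuck-at-1} — 4 in all.

4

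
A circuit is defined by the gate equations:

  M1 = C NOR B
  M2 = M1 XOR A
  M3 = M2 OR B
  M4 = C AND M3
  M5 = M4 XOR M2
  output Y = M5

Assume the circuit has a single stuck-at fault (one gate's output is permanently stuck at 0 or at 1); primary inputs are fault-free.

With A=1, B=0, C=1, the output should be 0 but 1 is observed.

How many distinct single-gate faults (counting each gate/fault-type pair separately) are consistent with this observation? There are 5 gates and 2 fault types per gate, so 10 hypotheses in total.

Fault-free: M1=0, M2=1, M3=1, M4=1, M5=0 → 0. Observed 1.
  M1 stuck-at-0: output 0 ✗
  M1 stuck-at-1: output 0 ✗
  M2 stuck-at-0: output 0 ✗
  M2 stuck-at-1: output 0 ✗
  M3 stuck-at-0: output 1 ✓
  M3 stuck-at-1: output 0 ✗
  M4 stuck-at-0: output 1 ✓
  M4 stuck-at-1: output 0 ✗
  M5 stuck-at-0: output 0 ✗
  M5 stuck-at-1: output 1 ✓
Consistent faults: {M3 stuck-at-0, M4 stuck-at-0, M5 stuck-at-1} — 3 in all.

3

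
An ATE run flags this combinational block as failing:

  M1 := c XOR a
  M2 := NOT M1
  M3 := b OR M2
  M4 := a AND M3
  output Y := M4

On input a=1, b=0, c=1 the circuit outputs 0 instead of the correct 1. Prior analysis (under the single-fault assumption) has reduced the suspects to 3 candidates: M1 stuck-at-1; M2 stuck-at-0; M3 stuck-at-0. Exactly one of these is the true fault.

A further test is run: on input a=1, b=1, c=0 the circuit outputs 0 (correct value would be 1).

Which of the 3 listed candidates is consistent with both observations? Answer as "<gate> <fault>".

Evaluate each candidate on input a=1, b=1, c=0:
  M1 stuck-at-1: M1=1 [stuck-at-1], M2=0, M3=1, M4=1 → 1 — eliminated
  M2 stuck-at-0: M1=1, M2=0 [stuck-at-0], M3=1, M4=1 → 1 — eliminated
  M3 stuck-at-0: M1=1, M2=0, M3=0 [stuck-at-0], M4=0 → 0 — matches
Only M3 stuck-at-0 reproduces the observed 0.

M3 stuck-at-0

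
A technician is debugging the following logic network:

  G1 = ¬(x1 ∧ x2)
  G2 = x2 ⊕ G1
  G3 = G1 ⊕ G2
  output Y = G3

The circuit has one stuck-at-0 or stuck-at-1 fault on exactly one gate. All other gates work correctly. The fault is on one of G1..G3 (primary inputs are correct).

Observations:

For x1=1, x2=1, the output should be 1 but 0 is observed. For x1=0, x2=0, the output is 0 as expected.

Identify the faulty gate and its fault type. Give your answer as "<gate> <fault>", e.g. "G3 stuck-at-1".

Fault-free values for test 1 (x1=1, x2=1): G1=0, G2=1, G3=1, giving Y=1. Observed 0.
Test 1: faults giving observed 0 are {G2 stuck-at-0, G3 stuck-at-0}.
Test 2 (x1=0, x2=0): fault-free G1=1, G2=1, G3=0 → 0; observed 0. Eliminates G2 stuck-at-0.
Only G3 stuck-at-0 is consistent with every test.

G3 stuck-at-0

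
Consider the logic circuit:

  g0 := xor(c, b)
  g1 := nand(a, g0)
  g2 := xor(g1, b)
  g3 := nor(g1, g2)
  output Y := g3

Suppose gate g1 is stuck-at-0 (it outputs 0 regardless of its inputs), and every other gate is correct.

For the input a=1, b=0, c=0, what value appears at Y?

1

Propagate with g1 forced: g0=0, g1=0 [stuck-at-0], g2=0, g3=1.
So Y = 1. (Without the fault it would be 0.)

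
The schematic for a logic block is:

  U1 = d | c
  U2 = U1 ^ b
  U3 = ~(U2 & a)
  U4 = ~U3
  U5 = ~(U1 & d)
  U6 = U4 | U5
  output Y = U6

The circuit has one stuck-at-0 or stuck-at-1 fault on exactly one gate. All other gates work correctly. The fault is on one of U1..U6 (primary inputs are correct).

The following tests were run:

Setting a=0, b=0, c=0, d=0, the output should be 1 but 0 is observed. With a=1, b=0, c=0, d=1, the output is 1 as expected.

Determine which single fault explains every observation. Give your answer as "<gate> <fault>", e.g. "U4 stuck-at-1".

Fault-free values for test 1 (a=0, b=0, c=0, d=0): U1=0, U2=0, U3=1, U4=0, U5=1, U6=1, giving Y=1. Observed 0.
Test 1: faults giving observed 0 are {U5 stuck-at-0, U6 stuck-at-0}.
Test 2 (a=1, b=0, c=0, d=1): fault-free U1=1, U2=1, U3=0, U4=1, U5=0, U6=1 → 1; observed 1. Eliminates U6 stuck-at-0.
Only U5 stuck-at-0 is consistent with every test.

U5 stuck-at-0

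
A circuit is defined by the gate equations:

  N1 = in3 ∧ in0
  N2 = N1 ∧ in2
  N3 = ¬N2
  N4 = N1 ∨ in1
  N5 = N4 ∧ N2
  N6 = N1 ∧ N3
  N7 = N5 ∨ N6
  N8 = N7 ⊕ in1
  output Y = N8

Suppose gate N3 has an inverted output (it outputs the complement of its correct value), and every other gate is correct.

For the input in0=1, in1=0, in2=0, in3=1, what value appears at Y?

Propagate with N3 forced: N1=1, N2=0, N3=0 [inverted output], N4=1, N5=0, N6=0, N7=0, N8=0.
So Y = 0. (Without the fault it would be 1.)

0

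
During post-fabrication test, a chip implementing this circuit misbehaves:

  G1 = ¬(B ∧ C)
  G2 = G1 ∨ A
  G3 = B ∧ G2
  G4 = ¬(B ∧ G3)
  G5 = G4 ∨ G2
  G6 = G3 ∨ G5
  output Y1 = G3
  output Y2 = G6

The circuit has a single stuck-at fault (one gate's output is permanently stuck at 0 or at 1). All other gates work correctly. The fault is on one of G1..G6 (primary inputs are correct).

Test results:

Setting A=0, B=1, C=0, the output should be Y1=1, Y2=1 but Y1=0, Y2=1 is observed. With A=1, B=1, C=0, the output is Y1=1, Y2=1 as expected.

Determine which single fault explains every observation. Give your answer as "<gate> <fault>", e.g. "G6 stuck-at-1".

Fault-free values for test 1 (A=0, B=1, C=0): G1=1, G2=1, G3=1, G4=0, G5=1, G6=1, giving Y1=1, Y2=1. Observed Y1=0, Y2=1.
Test 1: faults giving observed Y1=0, Y2=1 are {G1 stuck-at-0, G2 stuck-at-0, G3 stuck-at-0}.
Test 2 (A=1, B=1, C=0): fault-free G1=1, G2=1, G3=1, G4=0, G5=1, G6=1 → Y1=1, Y2=1; observed Y1=1, Y2=1. Eliminates G2 stuck-at-0, G3 stuck-at-0.
Only G1 stuck-at-0 is consistent with every test.

G1 stuck-at-0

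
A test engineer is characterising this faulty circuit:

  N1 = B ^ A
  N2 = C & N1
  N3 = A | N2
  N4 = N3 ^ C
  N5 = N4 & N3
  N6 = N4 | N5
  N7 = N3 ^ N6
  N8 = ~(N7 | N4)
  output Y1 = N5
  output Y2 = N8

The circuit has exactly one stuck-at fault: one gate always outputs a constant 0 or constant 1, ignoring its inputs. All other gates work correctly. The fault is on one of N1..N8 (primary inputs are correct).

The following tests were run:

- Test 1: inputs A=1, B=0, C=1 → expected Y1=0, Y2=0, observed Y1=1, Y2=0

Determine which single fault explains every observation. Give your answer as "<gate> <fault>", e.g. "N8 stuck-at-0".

N4 stuck-at-1

Fault-free values for test 1 (A=1, B=0, C=1): N1=1, N2=1, N3=1, N4=0, N5=0, N6=0, N7=1, N8=0, giving Y1=0, Y2=0. Observed Y1=1, Y2=0.
Test 1: faults giving observed Y1=1, Y2=0 are {N4 stuck-at-1}.
Only N4 stuck-at-1 is consistent with every test.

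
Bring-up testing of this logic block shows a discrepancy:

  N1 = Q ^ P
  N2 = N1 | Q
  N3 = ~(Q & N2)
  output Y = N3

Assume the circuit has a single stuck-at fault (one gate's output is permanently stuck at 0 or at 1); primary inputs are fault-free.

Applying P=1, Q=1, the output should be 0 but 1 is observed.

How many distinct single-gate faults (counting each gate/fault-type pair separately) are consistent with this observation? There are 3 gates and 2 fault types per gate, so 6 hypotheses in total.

2

Fault-free: N1=0, N2=1, N3=0 → 0. Observed 1.
  N1 stuck-at-0: output 0 ✗
  N1 stuck-at-1: output 0 ✗
  N2 stuck-at-0: output 1 ✓
  N2 stuck-at-1: output 0 ✗
  N3 stuck-at-0: output 0 ✗
  N3 stuck-at-1: output 1 ✓
Consistent faults: {N2 stuck-at-0, N3 stuck-at-1} — 2 in all.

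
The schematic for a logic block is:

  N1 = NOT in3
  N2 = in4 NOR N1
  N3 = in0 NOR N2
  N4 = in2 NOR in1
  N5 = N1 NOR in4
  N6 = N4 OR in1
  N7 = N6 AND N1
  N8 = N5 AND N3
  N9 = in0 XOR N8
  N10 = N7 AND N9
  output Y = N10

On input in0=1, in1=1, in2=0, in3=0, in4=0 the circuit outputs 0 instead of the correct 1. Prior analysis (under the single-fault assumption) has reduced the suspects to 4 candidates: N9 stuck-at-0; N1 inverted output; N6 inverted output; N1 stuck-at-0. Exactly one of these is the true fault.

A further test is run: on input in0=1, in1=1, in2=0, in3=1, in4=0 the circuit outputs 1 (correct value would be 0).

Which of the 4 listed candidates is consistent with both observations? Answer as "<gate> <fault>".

Evaluate each candidate on input in0=1, in1=1, in2=0, in3=1, in4=0:
  N9 stuck-at-0: N1=0, N2=1, N3=0, N4=0, N5=1, N6=1, N7=0, N8=0, N9=0 [stuck-at-0], N10=0 → 0 — eliminated
  N1 inverted output: N1=1 [inverted output], N2=0, N3=0, N4=0, N5=0, N6=1, N7=1, N8=0, N9=1, N10=1 → 1 — matches
  N6 inverted output: N1=0, N2=1, N3=0, N4=0, N5=1, N6=0 [inverted output], N7=0, N8=0, N9=1, N10=0 → 0 — eliminated
  N1 stuck-at-0: N1=0 [stuck-at-0], N2=1, N3=0, N4=0, N5=1, N6=1, N7=0, N8=0, N9=1, N10=0 → 0 — eliminated
Only N1 inverted output reproduces the observed 1.

N1 inverted output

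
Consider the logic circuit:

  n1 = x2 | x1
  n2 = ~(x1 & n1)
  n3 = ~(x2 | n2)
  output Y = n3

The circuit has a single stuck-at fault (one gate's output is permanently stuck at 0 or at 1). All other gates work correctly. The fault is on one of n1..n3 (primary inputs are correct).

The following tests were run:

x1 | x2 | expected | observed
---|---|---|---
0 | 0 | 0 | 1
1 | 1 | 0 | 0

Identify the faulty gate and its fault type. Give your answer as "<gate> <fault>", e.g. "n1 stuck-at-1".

Fault-free values for test 1 (x1=0, x2=0): n1=0, n2=1, n3=0, giving Y=0. Observed 1.
Test 1: faults giving observed 1 are {n2 stuck-at-0, n3 stuck-at-1}.
Test 2 (x1=1, x2=1): fault-free n1=1, n2=0, n3=0 → 0; observed 0. Eliminates n3 stuck-at-1.
Only n2 stuck-at-0 is consistent with every test.

n2 stuck-at-0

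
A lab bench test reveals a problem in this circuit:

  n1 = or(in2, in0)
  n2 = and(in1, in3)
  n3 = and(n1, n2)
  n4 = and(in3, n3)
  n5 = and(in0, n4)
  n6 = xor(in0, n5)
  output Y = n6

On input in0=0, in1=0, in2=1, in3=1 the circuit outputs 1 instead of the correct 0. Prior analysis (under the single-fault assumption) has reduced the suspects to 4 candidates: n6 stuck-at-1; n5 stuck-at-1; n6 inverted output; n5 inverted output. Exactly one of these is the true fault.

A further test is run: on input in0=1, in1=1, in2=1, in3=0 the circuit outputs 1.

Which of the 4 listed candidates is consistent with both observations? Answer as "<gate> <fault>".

Evaluate each candidate on input in0=1, in1=1, in2=1, in3=0:
  n6 stuck-at-1: n1=1, n2=0, n3=0, n4=0, n5=0, n6=1 [stuck-at-1] → 1 — matches
  n5 stuck-at-1: n1=1, n2=0, n3=0, n4=0, n5=1 [stuck-at-1], n6=0 → 0 — eliminated
  n6 inverted output: n1=1, n2=0, n3=0, n4=0, n5=0, n6=0 [inverted output] → 0 — eliminated
  n5 inverted output: n1=1, n2=0, n3=0, n4=0, n5=1 [inverted output], n6=0 → 0 — eliminated
Only n6 stuck-at-1 reproduces the observed 1.

n6 stuck-at-1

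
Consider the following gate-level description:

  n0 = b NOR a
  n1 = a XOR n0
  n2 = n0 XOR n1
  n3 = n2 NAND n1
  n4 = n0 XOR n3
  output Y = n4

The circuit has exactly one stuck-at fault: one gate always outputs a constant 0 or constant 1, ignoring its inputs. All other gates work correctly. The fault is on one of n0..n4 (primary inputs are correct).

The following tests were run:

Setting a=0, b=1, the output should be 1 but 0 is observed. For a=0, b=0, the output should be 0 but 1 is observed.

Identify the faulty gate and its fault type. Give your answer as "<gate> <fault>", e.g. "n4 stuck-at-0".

Fault-free values for test 1 (a=0, b=1): n0=0, n1=0, n2=0, n3=1, n4=1, giving Y=1. Observed 0.
Test 1: faults giving observed 0 are {n0 stuck-at-1, n1 stuck-at-1, n3 stuck-at-0, n4 stuck-at-0}.
Test 2 (a=0, b=0): fault-free n0=1, n1=1, n2=0, n3=1, n4=0 → 0; observed 1. Eliminates n0 stuck-at-1, n1 stuck-at-1, n4 stuck-at-0.
Only n3 stuck-at-0 is consistent with every test.

n3 stuck-at-0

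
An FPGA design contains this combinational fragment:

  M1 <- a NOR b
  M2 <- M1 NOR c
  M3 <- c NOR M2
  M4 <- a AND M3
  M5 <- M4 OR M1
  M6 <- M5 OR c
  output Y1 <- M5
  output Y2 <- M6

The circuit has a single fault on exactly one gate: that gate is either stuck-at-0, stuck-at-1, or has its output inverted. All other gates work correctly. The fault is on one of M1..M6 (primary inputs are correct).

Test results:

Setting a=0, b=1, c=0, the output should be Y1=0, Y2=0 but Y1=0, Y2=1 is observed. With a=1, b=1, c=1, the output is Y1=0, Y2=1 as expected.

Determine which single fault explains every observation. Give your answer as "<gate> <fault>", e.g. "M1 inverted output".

Fault-free values for test 1 (a=0, b=1, c=0): M1=0, M2=1, M3=0, M4=0, M5=0, M6=0, giving Y1=0, Y2=0. Observed Y1=0, Y2=1.
Test 1: faults giving observed Y1=0, Y2=1 are {M6 stuck-at-1, M6 inverted output}.
Test 2 (a=1, b=1, c=1): fault-free M1=0, M2=0, M3=0, M4=0, M5=0, M6=1 → Y1=0, Y2=1; observed Y1=0, Y2=1. Eliminates M6 inverted output.
Only M6 stuck-at-1 is consistent with every test.

M6 stuck-at-1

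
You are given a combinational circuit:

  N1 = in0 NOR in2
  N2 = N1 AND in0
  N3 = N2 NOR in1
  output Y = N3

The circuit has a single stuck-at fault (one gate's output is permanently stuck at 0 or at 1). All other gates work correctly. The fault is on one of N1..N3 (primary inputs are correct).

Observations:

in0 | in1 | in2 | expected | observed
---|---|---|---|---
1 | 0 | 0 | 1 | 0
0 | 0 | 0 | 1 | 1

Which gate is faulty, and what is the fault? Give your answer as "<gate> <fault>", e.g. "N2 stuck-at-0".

N1 stuck-at-1

Fault-free values for test 1 (in0=1, in1=0, in2=0): N1=0, N2=0, N3=1, giving Y=1. Observed 0.
Test 1: faults giving observed 0 are {N1 stuck-at-1, N2 stuck-at-1, N3 stuck-at-0}.
Test 2 (in0=0, in1=0, in2=0): fault-free N1=1, N2=0, N3=1 → 1; observed 1. Eliminates N2 stuck-at-1, N3 stuck-at-0.
Only N1 stuck-at-1 is consistent with every test.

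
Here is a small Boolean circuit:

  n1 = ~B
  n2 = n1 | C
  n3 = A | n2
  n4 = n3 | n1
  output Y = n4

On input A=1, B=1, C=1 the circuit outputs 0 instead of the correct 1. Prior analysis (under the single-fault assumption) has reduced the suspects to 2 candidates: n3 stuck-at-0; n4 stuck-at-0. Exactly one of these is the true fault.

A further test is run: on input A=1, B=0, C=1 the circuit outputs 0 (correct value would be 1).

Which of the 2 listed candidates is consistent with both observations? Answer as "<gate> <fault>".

n4 stuck-at-0

Evaluate each candidate on input A=1, B=0, C=1:
  n3 stuck-at-0: n1=1, n2=1, n3=0 [stuck-at-0], n4=1 → 1 — eliminated
  n4 stuck-at-0: n1=1, n2=1, n3=1, n4=0 [stuck-at-0] → 0 — matches
Only n4 stuck-at-0 reproduces the observed 0.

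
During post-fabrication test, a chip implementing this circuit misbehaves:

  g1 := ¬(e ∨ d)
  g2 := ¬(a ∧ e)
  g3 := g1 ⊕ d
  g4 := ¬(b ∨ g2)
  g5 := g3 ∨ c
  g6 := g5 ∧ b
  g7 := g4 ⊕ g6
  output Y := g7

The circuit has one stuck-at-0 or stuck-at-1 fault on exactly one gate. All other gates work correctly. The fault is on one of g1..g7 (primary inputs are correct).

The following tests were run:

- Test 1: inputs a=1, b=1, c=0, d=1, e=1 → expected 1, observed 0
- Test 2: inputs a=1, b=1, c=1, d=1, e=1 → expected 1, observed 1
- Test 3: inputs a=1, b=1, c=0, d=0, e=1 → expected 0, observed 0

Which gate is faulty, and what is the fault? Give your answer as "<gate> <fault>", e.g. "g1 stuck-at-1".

Fault-free values for test 1 (a=1, b=1, c=0, d=1, e=1): g1=0, g2=0, g3=1, g4=0, g5=1, g6=1, g7=1, giving Y=1. Observed 0.
Test 1: faults giving observed 0 are {g1 stuck-at-1, g3 stuck-at-0, g4 stuck-at-1, g5 stuck-at-0, g6 stuck-at-0, g7 stuck-at-0}.
Test 2 (a=1, b=1, c=1, d=1, e=1): fault-free g1=0, g2=0, g3=1, g4=0, g5=1, g6=1, g7=1 → 1; observed 1. Eliminates g4 stuck-at-1, g5 stuck-at-0, g6 stuck-at-0, g7 stuck-at-0.
Test 3 (a=1, b=1, c=0, d=0, e=1): fault-free g1=0, g2=0, g3=0, g4=0, g5=0, g6=0, g7=0 → 0; observed 0. Eliminates g1 stuck-at-1.
Only g3 stuck-at-0 is consistent with every test.

g3 stuck-at-0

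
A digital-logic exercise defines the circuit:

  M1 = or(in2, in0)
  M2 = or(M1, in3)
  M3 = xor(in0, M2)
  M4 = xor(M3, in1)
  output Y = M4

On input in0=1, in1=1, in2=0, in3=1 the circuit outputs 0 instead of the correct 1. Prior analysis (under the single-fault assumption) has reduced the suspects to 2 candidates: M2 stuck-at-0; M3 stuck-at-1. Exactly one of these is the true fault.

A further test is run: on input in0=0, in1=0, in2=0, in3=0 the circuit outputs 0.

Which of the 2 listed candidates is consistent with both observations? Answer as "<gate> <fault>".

M2 stuck-at-0

Evaluate each candidate on input in0=0, in1=0, in2=0, in3=0:
  M2 stuck-at-0: M1=0, M2=0 [stuck-at-0], M3=0, M4=0 → 0 — matches
  M3 stuck-at-1: M1=0, M2=0, M3=1 [stuck-at-1], M4=1 → 1 — eliminated
Only M2 stuck-at-0 reproduces the observed 0.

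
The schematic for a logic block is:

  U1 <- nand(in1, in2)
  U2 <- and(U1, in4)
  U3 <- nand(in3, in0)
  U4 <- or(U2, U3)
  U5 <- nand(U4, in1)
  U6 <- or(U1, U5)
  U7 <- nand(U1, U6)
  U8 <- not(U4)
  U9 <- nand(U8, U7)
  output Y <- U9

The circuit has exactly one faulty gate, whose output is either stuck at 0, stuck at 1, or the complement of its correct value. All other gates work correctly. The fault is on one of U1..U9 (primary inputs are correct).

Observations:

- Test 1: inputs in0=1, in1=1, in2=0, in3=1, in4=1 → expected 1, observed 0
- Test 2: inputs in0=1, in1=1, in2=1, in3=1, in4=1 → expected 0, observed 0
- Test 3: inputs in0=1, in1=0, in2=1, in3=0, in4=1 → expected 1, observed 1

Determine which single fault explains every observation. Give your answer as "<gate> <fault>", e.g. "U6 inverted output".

U1 stuck-at-0

Fault-free values for test 1 (in0=1, in1=1, in2=0, in3=1, in4=1): U1=1, U2=1, U3=0, U4=1, U5=0, U6=1, U7=0, U8=0, U9=1, giving Y=1. Observed 0.
Test 1: faults giving observed 0 are {U1 stuck-at-0, U1 inverted output, U9 stuck-at-0, U9 inverted output}.
Test 2 (in0=1, in1=1, in2=1, in3=1, in4=1): fault-free U1=0, U2=0, U3=0, U4=0, U5=1, U6=1, U7=1, U8=1, U9=0 → 0; observed 0. Eliminates U1 inverted output, U9 inverted output.
Test 3 (in0=1, in1=0, in2=1, in3=0, in4=1): fault-free U1=1, U2=1, U3=1, U4=1, U5=1, U6=1, U7=0, U8=0, U9=1 → 1; observed 1. Eliminates U9 stuck-at-0.
Only U1 stuck-at-0 is consistent with every test.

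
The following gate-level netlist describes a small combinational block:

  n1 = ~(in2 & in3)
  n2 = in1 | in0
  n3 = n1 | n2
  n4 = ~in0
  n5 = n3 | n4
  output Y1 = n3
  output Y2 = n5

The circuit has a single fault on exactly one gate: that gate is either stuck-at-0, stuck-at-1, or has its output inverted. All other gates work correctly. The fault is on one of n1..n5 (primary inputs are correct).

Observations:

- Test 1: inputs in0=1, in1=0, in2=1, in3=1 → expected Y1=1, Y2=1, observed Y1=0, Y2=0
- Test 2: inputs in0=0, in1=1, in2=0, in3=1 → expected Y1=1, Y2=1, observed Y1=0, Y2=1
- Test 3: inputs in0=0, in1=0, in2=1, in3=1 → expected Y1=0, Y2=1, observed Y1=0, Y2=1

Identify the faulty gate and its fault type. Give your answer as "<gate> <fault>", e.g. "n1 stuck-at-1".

n3 stuck-at-0

Fault-free values for test 1 (in0=1, in1=0, in2=1, in3=1): n1=0, n2=1, n3=1, n4=0, n5=1, giving Y1=1, Y2=1. Observed Y1=0, Y2=0.
Test 1: faults giving observed Y1=0, Y2=0 are {n2 stuck-at-0, n2 inverted output, n3 stuck-at-0, n3 inverted output}.
Test 2 (in0=0, in1=1, in2=0, in3=1): fault-free n1=1, n2=1, n3=1, n4=1, n5=1 → Y1=1, Y2=1; observed Y1=0, Y2=1. Eliminates n2 stuck-at-0, n2 inverted output.
Test 3 (in0=0, in1=0, in2=1, in3=1): fault-free n1=0, n2=0, n3=0, n4=1, n5=1 → Y1=0, Y2=1; observed Y1=0, Y2=1. Eliminates n3 inverted output.
Only n3 stuck-at-0 is consistent with every test.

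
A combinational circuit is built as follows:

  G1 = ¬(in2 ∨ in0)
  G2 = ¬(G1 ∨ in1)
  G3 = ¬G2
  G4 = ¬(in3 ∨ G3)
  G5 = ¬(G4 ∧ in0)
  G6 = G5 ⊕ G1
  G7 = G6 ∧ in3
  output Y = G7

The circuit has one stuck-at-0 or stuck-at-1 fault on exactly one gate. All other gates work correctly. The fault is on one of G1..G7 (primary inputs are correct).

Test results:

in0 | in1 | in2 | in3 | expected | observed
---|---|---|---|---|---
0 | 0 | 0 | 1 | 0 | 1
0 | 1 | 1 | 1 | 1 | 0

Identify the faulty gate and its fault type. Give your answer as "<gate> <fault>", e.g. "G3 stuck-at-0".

G5 stuck-at-0

Fault-free values for test 1 (in0=0, in1=0, in2=0, in3=1): G1=1, G2=0, G3=1, G4=0, G5=1, G6=0, G7=0, giving Y=0. Observed 1.
Test 1: faults giving observed 1 are {G1 stuck-at-0, G5 stuck-at-0, G6 stuck-at-1, G7 stuck-at-1}.
Test 2 (in0=0, in1=1, in2=1, in3=1): fault-free G1=0, G2=0, G3=1, G4=0, G5=1, G6=1, G7=1 → 1; observed 0. Eliminates G1 stuck-at-0, G6 stuck-at-1, G7 stuck-at-1.
Only G5 stuck-at-0 is consistent with every test.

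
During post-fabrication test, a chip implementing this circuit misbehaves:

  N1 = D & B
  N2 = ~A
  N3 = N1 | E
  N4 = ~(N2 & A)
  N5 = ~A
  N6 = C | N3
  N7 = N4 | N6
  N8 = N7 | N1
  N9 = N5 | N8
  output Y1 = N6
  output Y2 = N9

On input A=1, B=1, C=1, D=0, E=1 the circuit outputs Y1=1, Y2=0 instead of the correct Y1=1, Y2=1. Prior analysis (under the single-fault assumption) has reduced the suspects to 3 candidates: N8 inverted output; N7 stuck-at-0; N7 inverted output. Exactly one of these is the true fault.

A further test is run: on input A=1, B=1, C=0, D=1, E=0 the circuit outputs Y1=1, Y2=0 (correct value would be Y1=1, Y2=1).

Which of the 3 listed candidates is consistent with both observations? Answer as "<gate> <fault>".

N8 inverted output

Evaluate each candidate on input A=1, B=1, C=0, D=1, E=0:
  N8 inverted output: N1=1, N2=0, N3=1, N4=1, N5=0, N6=1, N7=1, N8=0 [inverted output], N9=0 → Y1=1, Y2=0 — matches
  N7 stuck-at-0: N1=1, N2=0, N3=1, N4=1, N5=0, N6=1, N7=0 [stuck-at-0], N8=1, N9=1 → Y1=1, Y2=1 — eliminated
  N7 inverted output: N1=1, N2=0, N3=1, N4=1, N5=0, N6=1, N7=0 [inverted output], N8=1, N9=1 → Y1=1, Y2=1 — eliminated
Only N8 inverted output reproduces the observed Y1=1, Y2=0.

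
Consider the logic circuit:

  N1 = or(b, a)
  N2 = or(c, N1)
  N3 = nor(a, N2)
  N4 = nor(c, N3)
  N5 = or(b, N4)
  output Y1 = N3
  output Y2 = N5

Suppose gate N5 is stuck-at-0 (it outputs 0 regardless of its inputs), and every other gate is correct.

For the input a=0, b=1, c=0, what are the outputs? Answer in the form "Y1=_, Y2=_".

Y1=0, Y2=0

Propagate with N5 forced: N1=1, N2=1, N3=0, N4=1, N5=0 [stuck-at-0].
So the outputs are Y1=0, Y2=0. (Without the fault they would be Y1=0, Y2=1.)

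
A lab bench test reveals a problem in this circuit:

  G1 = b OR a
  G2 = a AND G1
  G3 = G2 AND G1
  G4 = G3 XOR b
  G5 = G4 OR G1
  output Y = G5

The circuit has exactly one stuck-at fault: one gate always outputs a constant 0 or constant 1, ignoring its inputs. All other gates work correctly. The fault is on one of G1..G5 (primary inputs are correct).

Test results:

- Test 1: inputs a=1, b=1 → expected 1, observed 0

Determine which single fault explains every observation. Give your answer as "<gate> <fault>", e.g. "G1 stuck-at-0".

G5 stuck-at-0

Fault-free values for test 1 (a=1, b=1): G1=1, G2=1, G3=1, G4=0, G5=1, giving Y=1. Observed 0.
Test 1: faults giving observed 0 are {G5 stuck-at-0}.
Only G5 stuck-at-0 is consistent with every test.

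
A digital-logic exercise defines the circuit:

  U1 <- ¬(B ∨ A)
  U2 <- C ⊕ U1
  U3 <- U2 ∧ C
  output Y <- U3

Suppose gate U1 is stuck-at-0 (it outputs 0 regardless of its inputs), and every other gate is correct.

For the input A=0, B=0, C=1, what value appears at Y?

Propagate with U1 forced: U1=0 [stuck-at-0], U2=1, U3=1.
So Y = 1. (Without the fault it would be 0.)

1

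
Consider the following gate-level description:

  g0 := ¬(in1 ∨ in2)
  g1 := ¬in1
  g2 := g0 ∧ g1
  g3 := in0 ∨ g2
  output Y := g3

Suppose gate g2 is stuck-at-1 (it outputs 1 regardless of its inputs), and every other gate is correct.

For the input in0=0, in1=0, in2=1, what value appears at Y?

1

Propagate with g2 forced: g0=0, g1=1, g2=1 [stuck-at-1], g3=1.
So Y = 1. (Without the fault it would be 0.)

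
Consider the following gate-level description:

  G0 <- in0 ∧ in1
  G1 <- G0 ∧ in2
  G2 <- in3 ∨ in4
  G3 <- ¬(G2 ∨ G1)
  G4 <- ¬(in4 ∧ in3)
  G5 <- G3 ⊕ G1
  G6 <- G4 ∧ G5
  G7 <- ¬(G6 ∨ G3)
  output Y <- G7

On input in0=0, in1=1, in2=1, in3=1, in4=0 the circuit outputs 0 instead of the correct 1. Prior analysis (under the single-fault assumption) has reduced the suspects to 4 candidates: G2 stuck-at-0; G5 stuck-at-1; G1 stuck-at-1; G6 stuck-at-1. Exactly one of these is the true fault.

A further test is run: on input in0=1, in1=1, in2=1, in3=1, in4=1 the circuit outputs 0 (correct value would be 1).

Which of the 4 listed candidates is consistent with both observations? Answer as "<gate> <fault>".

Evaluate each candidate on input in0=1, in1=1, in2=1, in3=1, in4=1:
  G2 stuck-at-0: G0=1, G1=1, G2=0 [stuck-at-0], G3=0, G4=0, G5=1, G6=0, G7=1 → 1 — eliminated
  G5 stuck-at-1: G0=1, G1=1, G2=1, G3=0, G4=0, G5=1 [stuck-at-1], G6=0, G7=1 → 1 — eliminated
  G1 stuck-at-1: G0=1, G1=1 [stuck-at-1], G2=1, G3=0, G4=0, G5=1, G6=0, G7=1 → 1 — eliminated
  G6 stuck-at-1: G0=1, G1=1, G2=1, G3=0, G4=0, G5=1, G6=1 [stuck-at-1], G7=0 → 0 — matches
Only G6 stuck-at-1 reproduces the observed 0.

G6 stuck-at-1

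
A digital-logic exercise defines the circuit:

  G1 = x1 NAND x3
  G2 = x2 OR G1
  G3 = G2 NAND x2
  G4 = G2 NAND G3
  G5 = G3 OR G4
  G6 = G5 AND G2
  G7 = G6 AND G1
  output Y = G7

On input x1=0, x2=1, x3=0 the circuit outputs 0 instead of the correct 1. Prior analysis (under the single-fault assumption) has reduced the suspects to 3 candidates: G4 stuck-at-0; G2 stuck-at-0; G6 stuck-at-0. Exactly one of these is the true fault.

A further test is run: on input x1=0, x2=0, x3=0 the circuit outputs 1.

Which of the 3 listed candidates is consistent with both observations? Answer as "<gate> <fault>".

G4 stuck-at-0

Evaluate each candidate on input x1=0, x2=0, x3=0:
  G4 stuck-at-0: G1=1, G2=1, G3=1, G4=0 [stuck-at-0], G5=1, G6=1, G7=1 → 1 — matches
  G2 stuck-at-0: G1=1, G2=0 [stuck-at-0], G3=1, G4=1, G5=1, G6=0, G7=0 → 0 — eliminated
  G6 stuck-at-0: G1=1, G2=1, G3=1, G4=0, G5=1, G6=0 [stuck-at-0], G7=0 → 0 — eliminated
Only G4 stuck-at-0 reproduces the observed 1.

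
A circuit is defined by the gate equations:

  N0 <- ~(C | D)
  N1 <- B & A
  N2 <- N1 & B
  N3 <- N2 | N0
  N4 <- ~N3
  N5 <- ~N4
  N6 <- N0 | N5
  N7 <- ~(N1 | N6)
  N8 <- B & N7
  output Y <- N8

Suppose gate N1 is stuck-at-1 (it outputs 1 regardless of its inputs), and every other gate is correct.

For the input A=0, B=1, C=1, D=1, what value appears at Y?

0

Propagate with N1 forced: N0=0, N1=1 [stuck-at-1], N2=1, N3=1, N4=0, N5=1, N6=1, N7=0, N8=0.
So Y = 0. (Without the fault it would be 1.)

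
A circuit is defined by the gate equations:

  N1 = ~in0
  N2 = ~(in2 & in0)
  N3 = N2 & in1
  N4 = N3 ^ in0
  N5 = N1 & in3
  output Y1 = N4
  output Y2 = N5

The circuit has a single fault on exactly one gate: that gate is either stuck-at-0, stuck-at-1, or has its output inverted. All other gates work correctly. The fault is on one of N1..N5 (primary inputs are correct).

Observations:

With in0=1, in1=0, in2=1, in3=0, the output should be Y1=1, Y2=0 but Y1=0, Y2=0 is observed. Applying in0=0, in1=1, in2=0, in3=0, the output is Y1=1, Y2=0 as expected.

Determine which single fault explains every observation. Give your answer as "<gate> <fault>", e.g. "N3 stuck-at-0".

Fault-free values for test 1 (in0=1, in1=0, in2=1, in3=0): N1=0, N2=0, N3=0, N4=1, N5=0, giving Y1=1, Y2=0. Observed Y1=0, Y2=0.
Test 1: faults giving observed Y1=0, Y2=0 are {N3 stuck-at-1, N3 inverted output, N4 stuck-at-0, N4 inverted output}.
Test 2 (in0=0, in1=1, in2=0, in3=0): fault-free N1=1, N2=1, N3=1, N4=1, N5=0 → Y1=1, Y2=0; observed Y1=1, Y2=0. Eliminates N3 inverted output, N4 stuck-at-0, N4 inverted output.
Only N3 stuck-at-1 is consistent with every test.

N3 stuck-at-1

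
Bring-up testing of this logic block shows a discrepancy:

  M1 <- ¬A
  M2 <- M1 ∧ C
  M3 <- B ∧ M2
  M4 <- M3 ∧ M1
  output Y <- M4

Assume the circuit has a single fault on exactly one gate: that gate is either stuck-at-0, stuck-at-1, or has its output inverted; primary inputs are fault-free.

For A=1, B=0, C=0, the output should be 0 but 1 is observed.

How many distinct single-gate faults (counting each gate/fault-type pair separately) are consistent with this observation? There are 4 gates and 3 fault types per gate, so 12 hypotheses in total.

Fault-free: M1=0, M2=0, M3=0, M4=0 → 0. Observed 1.
  M1 stuck-at-0: output 0 ✗
  M1 stuck-at-1: output 0 ✗
  M1 inverted output: output 0 ✗
  M2 stuck-at-0: output 0 ✗
  M2 stuck-at-1: output 0 ✗
  M2 inverted output: output 0 ✗
  M3 stuck-at-0: output 0 ✗
  M3 stuck-at-1: output 0 ✗
  M3 inverted output: output 0 ✗
  M4 stuck-at-0: output 0 ✗
  M4 stuck-at-1: output 1 ✓
  M4 inverted output: output 1 ✓
Consistent faults: {M4 stuck-at-1, M4 inverted output} — 2 in all.

2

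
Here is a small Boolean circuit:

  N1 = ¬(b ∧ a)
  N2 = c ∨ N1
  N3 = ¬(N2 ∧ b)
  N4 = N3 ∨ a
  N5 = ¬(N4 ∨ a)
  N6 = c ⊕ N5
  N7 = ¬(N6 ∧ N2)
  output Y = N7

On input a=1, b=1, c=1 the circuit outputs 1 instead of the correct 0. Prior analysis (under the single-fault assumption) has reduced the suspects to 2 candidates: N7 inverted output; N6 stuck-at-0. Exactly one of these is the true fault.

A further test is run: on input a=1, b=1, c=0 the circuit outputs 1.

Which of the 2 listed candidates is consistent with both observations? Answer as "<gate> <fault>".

N6 stuck-at-0

Evaluate each candidate on input a=1, b=1, c=0:
  N7 inverted output: N1=0, N2=0, N3=1, N4=1, N5=0, N6=0, N7=0 [inverted output] → 0 — eliminated
  N6 stuck-at-0: N1=0, N2=0, N3=1, N4=1, N5=0, N6=0 [stuck-at-0], N7=1 → 1 — matches
Only N6 stuck-at-0 reproduces the observed 1.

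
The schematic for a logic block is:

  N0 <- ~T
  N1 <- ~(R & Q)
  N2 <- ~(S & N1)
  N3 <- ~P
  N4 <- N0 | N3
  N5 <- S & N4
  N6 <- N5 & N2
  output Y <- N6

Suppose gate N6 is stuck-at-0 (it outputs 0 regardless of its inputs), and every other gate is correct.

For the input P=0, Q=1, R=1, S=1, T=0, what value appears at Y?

Propagate with N6 forced: N0=1, N1=0, N2=1, N3=1, N4=1, N5=1, N6=0 [stuck-at-0].
So Y = 0. (Without the fault it would be 1.)

0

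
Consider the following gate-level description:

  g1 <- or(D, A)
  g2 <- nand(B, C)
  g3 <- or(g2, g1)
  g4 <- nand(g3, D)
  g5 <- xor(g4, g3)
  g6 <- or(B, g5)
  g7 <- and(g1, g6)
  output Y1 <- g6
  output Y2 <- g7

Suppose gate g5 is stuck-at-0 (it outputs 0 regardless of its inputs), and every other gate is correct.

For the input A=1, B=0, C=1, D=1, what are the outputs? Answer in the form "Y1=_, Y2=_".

Propagate with g5 forced: g1=1, g2=1, g3=1, g4=0, g5=0 [stuck-at-0], g6=0, g7=0.
So the outputs are Y1=0, Y2=0. (Without the fault they would be Y1=1, Y2=1.)

Y1=0, Y2=0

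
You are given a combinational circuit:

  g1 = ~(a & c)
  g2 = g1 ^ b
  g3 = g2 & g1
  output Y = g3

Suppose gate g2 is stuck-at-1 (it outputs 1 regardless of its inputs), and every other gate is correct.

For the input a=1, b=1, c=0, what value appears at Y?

1

Propagate with g2 forced: g1=1, g2=1 [stuck-at-1], g3=1.
So Y = 1. (Without the fault it would be 0.)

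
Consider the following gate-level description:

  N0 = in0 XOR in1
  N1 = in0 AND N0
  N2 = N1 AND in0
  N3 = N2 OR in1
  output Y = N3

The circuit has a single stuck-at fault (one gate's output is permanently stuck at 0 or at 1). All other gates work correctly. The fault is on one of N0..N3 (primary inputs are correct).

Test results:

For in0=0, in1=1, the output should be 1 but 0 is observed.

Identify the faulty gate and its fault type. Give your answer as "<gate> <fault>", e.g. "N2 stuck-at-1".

N3 stuck-at-0

Fault-free values for test 1 (in0=0, in1=1): N0=1, N1=0, N2=0, N3=1, giving Y=1. Observed 0.
Test 1: faults giving observed 0 are {N3 stuck-at-0}.
Only N3 stuck-at-0 is consistent with every test.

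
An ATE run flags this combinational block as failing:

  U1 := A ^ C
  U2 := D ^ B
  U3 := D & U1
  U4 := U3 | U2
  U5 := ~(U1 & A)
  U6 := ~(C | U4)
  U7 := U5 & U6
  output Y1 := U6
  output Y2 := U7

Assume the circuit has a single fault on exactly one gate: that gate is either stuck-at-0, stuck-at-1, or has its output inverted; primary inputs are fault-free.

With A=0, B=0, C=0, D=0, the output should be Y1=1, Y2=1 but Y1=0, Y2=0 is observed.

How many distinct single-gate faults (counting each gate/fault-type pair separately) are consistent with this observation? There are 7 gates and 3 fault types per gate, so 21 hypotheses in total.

Fault-free: U1=0, U2=0, U3=0, U4=0, U5=1, U6=1, U7=1 → Y1=1, Y2=1. Observed Y1=0, Y2=0.
  U1: none of the 3 fault types match ✗
  U2: stuck-at-1, inverted output ✓; others ✗
  U3: stuck-at-1, inverted output ✓; others ✗
  U4: stuck-at-1, inverted output ✓; others ✗
  U5: none of the 3 fault types match ✗
  U6: stuck-at-0, inverted output ✓; others ✗
  U7: none of the 3 fault types match ✗
Consistent faults: {U2 stuck-at-1, U2 inverted output, U3 stuck-at-1, U3 inverted output, U4 stuck-at-1, U4 inverted output, U6 stuck-at-0, U6 inverted output} — 8 in all.

8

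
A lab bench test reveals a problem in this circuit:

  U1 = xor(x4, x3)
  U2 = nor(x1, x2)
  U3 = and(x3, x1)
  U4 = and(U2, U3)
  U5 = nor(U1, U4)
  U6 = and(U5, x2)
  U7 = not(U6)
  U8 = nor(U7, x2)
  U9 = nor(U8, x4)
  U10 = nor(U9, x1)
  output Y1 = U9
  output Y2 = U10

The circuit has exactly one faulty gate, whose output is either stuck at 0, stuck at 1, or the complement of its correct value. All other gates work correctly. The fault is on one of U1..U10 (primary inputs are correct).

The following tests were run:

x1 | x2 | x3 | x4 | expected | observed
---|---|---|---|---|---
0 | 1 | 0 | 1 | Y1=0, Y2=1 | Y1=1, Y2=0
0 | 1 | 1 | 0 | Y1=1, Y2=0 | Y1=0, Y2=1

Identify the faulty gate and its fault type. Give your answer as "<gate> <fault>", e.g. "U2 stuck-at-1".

U9 inverted output

Fault-free values for test 1 (x1=0, x2=1, x3=0, x4=1): U1=1, U2=0, U3=0, U4=0, U5=0, U6=0, U7=1, U8=0, U9=0, U10=1, giving Y1=0, Y2=1. Observed Y1=1, Y2=0.
Test 1: faults giving observed Y1=1, Y2=0 are {U9 stuck-at-1, U9 inverted output}.
Test 2 (x1=0, x2=1, x3=1, x4=0): fault-free U1=1, U2=0, U3=0, U4=0, U5=0, U6=0, U7=1, U8=0, U9=1, U10=0 → Y1=1, Y2=0; observed Y1=0, Y2=1. Eliminates U9 stuck-at-1.
Only U9 inverted output is consistent with every test.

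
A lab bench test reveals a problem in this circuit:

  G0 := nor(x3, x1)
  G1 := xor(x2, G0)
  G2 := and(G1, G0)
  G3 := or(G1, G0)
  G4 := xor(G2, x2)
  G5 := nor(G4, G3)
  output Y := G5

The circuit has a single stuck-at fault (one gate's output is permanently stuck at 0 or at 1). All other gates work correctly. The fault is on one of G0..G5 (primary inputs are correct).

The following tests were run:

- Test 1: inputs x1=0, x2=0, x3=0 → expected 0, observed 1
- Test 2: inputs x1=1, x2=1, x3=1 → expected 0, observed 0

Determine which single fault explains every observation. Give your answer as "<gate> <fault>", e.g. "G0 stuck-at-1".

G0 stuck-at-0

Fault-free values for test 1 (x1=0, x2=0, x3=0): G0=1, G1=1, G2=1, G3=1, G4=1, G5=0, giving Y=0. Observed 1.
Test 1: faults giving observed 1 are {G0 stuck-at-0, G5 stuck-at-1}.
Test 2 (x1=1, x2=1, x3=1): fault-free G0=0, G1=1, G2=0, G3=1, G4=1, G5=0 → 0; observed 0. Eliminates G5 stuck-at-1.
Only G0 stuck-at-0 is consistent with every test.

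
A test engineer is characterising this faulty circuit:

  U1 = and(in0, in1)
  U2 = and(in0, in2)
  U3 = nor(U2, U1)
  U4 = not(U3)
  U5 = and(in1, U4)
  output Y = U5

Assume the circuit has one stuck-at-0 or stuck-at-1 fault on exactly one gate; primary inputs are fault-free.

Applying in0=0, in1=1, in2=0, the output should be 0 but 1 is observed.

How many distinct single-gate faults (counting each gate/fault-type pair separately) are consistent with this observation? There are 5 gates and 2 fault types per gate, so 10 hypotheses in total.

Fault-free: U1=0, U2=0, U3=1, U4=0, U5=0 → 0. Observed 1.
  U1 stuck-at-0: output 0 ✗
  U1 stuck-at-1: output 1 ✓
  U2 stuck-at-0: output 0 ✗
  U2 stuck-at-1: output 1 ✓
  U3 stuck-at-0: output 1 ✓
  U3 stuck-at-1: output 0 ✗
  U4 stuck-at-0: output 0 ✗
  U4 stuck-at-1: output 1 ✓
  U5 stuck-at-0: output 0 ✗
  U5 stuck-at-1: output 1 ✓
Consistent faults: {U1 stuck-at-1, U2 stuck-at-1, U3 stuck-at-0, U4 stuck-at-1, U5 stuck-at-1} — 5 in all.

5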